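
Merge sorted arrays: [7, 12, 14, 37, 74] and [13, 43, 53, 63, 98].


Take 7 from A
Take 12 from A
Take 13 from B
Take 14 from A
Take 37 from A
Take 43 from B
Take 53 from B
Take 63 from B
Take 74 from A

Merged: [7, 12, 13, 14, 37, 43, 53, 63, 74, 98]


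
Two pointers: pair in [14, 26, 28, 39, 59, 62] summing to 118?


lo=0(14)+hi=5(62)=76
lo=1(26)+hi=5(62)=88
lo=2(28)+hi=5(62)=90
lo=3(39)+hi=5(62)=101
lo=4(59)+hi=5(62)=121

No pair found


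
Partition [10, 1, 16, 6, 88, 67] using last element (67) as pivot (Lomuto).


Pivot: 67
  10 <= 67: advance i (no swap)
  1 <= 67: advance i (no swap)
  16 <= 67: advance i (no swap)
  6 <= 67: advance i (no swap)
Place pivot at 4: [10, 1, 16, 6, 67, 88]

Partitioned: [10, 1, 16, 6, 67, 88]


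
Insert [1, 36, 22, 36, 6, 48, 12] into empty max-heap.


Insert 1: [1]
Insert 36: [36, 1]
Insert 22: [36, 1, 22]
Insert 36: [36, 36, 22, 1]
Insert 6: [36, 36, 22, 1, 6]
Insert 48: [48, 36, 36, 1, 6, 22]
Insert 12: [48, 36, 36, 1, 6, 22, 12]

Final heap: [48, 36, 36, 1, 6, 22, 12]


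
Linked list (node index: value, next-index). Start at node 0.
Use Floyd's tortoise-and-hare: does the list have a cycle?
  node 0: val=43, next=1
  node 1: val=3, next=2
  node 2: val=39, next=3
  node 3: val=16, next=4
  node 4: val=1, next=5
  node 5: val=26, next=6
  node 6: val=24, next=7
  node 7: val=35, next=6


Floyd's tortoise (slow, +1) and hare (fast, +2):
  init: slow=0, fast=0
  step 1: slow=1, fast=2
  step 2: slow=2, fast=4
  step 3: slow=3, fast=6
  step 4: slow=4, fast=6
  step 5: slow=5, fast=6
  step 6: slow=6, fast=6
  slow == fast at node 6: cycle detected

Cycle: yes


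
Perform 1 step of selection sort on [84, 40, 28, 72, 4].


Initial: [84, 40, 28, 72, 4]
Step 1: min=4 at 4
  Swap: [4, 40, 28, 72, 84]

After 1 step: [4, 40, 28, 72, 84]


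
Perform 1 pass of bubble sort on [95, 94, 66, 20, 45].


Initial: [95, 94, 66, 20, 45]
Pass 1: [94, 66, 20, 45, 95] (4 swaps)

After 1 pass: [94, 66, 20, 45, 95]


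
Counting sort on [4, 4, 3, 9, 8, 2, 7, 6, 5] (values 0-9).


Input: [4, 4, 3, 9, 8, 2, 7, 6, 5]
Counts: [0, 0, 1, 1, 2, 1, 1, 1, 1, 1]

Sorted: [2, 3, 4, 4, 5, 6, 7, 8, 9]


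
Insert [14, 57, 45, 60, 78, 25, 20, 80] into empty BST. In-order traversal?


Insert 14: root
Insert 57: R from 14
Insert 45: R from 14 -> L from 57
Insert 60: R from 14 -> R from 57
Insert 78: R from 14 -> R from 57 -> R from 60
Insert 25: R from 14 -> L from 57 -> L from 45
Insert 20: R from 14 -> L from 57 -> L from 45 -> L from 25
Insert 80: R from 14 -> R from 57 -> R from 60 -> R from 78

In-order: [14, 20, 25, 45, 57, 60, 78, 80]


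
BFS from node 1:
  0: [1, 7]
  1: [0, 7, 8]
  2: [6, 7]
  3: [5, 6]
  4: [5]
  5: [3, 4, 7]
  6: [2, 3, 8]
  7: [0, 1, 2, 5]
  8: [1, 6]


Visit 1, enqueue [0, 7, 8]
Visit 0, enqueue []
Visit 7, enqueue [2, 5]
Visit 8, enqueue [6]
Visit 2, enqueue []
Visit 5, enqueue [3, 4]
Visit 6, enqueue []
Visit 3, enqueue []
Visit 4, enqueue []

BFS order: [1, 0, 7, 8, 2, 5, 6, 3, 4]


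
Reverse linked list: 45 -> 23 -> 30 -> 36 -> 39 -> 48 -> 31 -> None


Step 1: curr=45, set curr.next=prev(None) | reversed so far: 45
Step 2: curr=23, set curr.next=prev(45) | reversed so far: 23 -> 45
Step 3: curr=30, set curr.next=prev(23) | reversed so far: 30 -> 23 -> 45
Step 4: curr=36, set curr.next=prev(30) | reversed so far: 36 -> 30 -> 23 -> 45
Step 5: curr=39, set curr.next=prev(36) | reversed so far: 39 -> 36 -> 30 -> 23 -> 45
Step 6: curr=48, set curr.next=prev(39) | reversed so far: 48 -> 39 -> 36 -> 30 -> 23 -> 45
Step 7: curr=31, set curr.next=prev(48) | reversed so far: 31 -> 48 -> 39 -> 36 -> 30 -> 23 -> 45

31 -> 48 -> 39 -> 36 -> 30 -> 23 -> 45 -> None


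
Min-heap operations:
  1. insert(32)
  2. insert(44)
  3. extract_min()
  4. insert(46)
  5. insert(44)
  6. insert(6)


insert(32) -> [32]
insert(44) -> [32, 44]
extract_min()->32, [44]
insert(46) -> [44, 46]
insert(44) -> [44, 46, 44]
insert(6) -> [6, 44, 44, 46]

Final heap: [6, 44, 44, 46]


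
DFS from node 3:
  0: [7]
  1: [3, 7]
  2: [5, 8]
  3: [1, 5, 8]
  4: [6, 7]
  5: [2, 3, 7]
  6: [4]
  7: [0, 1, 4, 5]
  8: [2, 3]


Visit 3, push [8, 5, 1]
Visit 1, push [7]
Visit 7, push [5, 4, 0]
Visit 0, push []
Visit 4, push [6]
Visit 6, push []
Visit 5, push [2]
Visit 2, push [8]
Visit 8, push []

DFS order: [3, 1, 7, 0, 4, 6, 5, 2, 8]


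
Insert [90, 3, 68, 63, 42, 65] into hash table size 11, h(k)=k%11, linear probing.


Insert 90: h=2 -> slot 2
Insert 3: h=3 -> slot 3
Insert 68: h=2, 2 probes -> slot 4
Insert 63: h=8 -> slot 8
Insert 42: h=9 -> slot 9
Insert 65: h=10 -> slot 10

Table: [None, None, 90, 3, 68, None, None, None, 63, 42, 65]


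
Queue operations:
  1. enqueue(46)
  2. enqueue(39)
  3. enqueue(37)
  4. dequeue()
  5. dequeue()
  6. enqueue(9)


enqueue(46) -> [46]
enqueue(39) -> [46, 39]
enqueue(37) -> [46, 39, 37]
dequeue()->46, [39, 37]
dequeue()->39, [37]
enqueue(9) -> [37, 9]

Final queue: [37, 9]


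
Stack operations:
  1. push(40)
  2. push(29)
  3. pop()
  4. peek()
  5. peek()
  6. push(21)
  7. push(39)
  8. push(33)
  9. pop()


push(40) -> [40]
push(29) -> [40, 29]
pop()->29, [40]
peek()->40
peek()->40
push(21) -> [40, 21]
push(39) -> [40, 21, 39]
push(33) -> [40, 21, 39, 33]
pop()->33, [40, 21, 39]

Final stack: [40, 21, 39]


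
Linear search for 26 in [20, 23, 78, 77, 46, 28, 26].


i=0: 20!=26
i=1: 23!=26
i=2: 78!=26
i=3: 77!=26
i=4: 46!=26
i=5: 28!=26
i=6: 26==26 found!

Found at 6, 7 comps


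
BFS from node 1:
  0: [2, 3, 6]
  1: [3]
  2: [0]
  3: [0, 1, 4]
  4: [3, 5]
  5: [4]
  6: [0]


Visit 1, enqueue [3]
Visit 3, enqueue [0, 4]
Visit 0, enqueue [2, 6]
Visit 4, enqueue [5]
Visit 2, enqueue []
Visit 6, enqueue []
Visit 5, enqueue []

BFS order: [1, 3, 0, 4, 2, 6, 5]


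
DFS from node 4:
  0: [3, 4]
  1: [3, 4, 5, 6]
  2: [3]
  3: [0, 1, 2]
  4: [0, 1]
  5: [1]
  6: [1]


Visit 4, push [1, 0]
Visit 0, push [3]
Visit 3, push [2, 1]
Visit 1, push [6, 5]
Visit 5, push []
Visit 6, push []
Visit 2, push []

DFS order: [4, 0, 3, 1, 5, 6, 2]


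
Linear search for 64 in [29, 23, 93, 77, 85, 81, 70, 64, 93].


i=0: 29!=64
i=1: 23!=64
i=2: 93!=64
i=3: 77!=64
i=4: 85!=64
i=5: 81!=64
i=6: 70!=64
i=7: 64==64 found!

Found at 7, 8 comps


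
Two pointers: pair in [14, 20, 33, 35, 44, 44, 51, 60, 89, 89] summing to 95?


lo=0(14)+hi=9(89)=103
lo=0(14)+hi=8(89)=103
lo=0(14)+hi=7(60)=74
lo=1(20)+hi=7(60)=80
lo=2(33)+hi=7(60)=93
lo=3(35)+hi=7(60)=95

Yes: 35+60=95


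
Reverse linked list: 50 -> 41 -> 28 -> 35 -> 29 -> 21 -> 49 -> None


Step 1: curr=50, set curr.next=prev(None) | reversed so far: 50
Step 2: curr=41, set curr.next=prev(50) | reversed so far: 41 -> 50
Step 3: curr=28, set curr.next=prev(41) | reversed so far: 28 -> 41 -> 50
Step 4: curr=35, set curr.next=prev(28) | reversed so far: 35 -> 28 -> 41 -> 50
Step 5: curr=29, set curr.next=prev(35) | reversed so far: 29 -> 35 -> 28 -> 41 -> 50
Step 6: curr=21, set curr.next=prev(29) | reversed so far: 21 -> 29 -> 35 -> 28 -> 41 -> 50
Step 7: curr=49, set curr.next=prev(21) | reversed so far: 49 -> 21 -> 29 -> 35 -> 28 -> 41 -> 50

49 -> 21 -> 29 -> 35 -> 28 -> 41 -> 50 -> None


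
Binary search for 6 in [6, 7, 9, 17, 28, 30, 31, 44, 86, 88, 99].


Step 1: lo=0, hi=10, mid=5, val=30
Step 2: lo=0, hi=4, mid=2, val=9
Step 3: lo=0, hi=1, mid=0, val=6

Found at index 0


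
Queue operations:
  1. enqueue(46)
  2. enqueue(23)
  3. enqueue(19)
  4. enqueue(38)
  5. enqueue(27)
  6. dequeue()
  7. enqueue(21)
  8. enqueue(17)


enqueue(46) -> [46]
enqueue(23) -> [46, 23]
enqueue(19) -> [46, 23, 19]
enqueue(38) -> [46, 23, 19, 38]
enqueue(27) -> [46, 23, 19, 38, 27]
dequeue()->46, [23, 19, 38, 27]
enqueue(21) -> [23, 19, 38, 27, 21]
enqueue(17) -> [23, 19, 38, 27, 21, 17]

Final queue: [23, 19, 38, 27, 21, 17]


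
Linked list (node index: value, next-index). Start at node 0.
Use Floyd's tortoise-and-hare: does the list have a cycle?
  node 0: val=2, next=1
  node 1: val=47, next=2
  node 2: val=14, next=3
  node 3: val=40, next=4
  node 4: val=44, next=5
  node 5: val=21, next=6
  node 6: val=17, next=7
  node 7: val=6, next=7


Floyd's tortoise (slow, +1) and hare (fast, +2):
  init: slow=0, fast=0
  step 1: slow=1, fast=2
  step 2: slow=2, fast=4
  step 3: slow=3, fast=6
  step 4: slow=4, fast=7
  step 5: slow=5, fast=7
  step 6: slow=6, fast=7
  step 7: slow=7, fast=7
  slow == fast at node 7: cycle detected

Cycle: yes


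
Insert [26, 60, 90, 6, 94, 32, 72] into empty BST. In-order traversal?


Insert 26: root
Insert 60: R from 26
Insert 90: R from 26 -> R from 60
Insert 6: L from 26
Insert 94: R from 26 -> R from 60 -> R from 90
Insert 32: R from 26 -> L from 60
Insert 72: R from 26 -> R from 60 -> L from 90

In-order: [6, 26, 32, 60, 72, 90, 94]


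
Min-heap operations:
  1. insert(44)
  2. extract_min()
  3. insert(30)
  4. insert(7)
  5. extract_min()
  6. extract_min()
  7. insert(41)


insert(44) -> [44]
extract_min()->44, []
insert(30) -> [30]
insert(7) -> [7, 30]
extract_min()->7, [30]
extract_min()->30, []
insert(41) -> [41]

Final heap: [41]


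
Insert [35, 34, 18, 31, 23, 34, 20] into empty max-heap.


Insert 35: [35]
Insert 34: [35, 34]
Insert 18: [35, 34, 18]
Insert 31: [35, 34, 18, 31]
Insert 23: [35, 34, 18, 31, 23]
Insert 34: [35, 34, 34, 31, 23, 18]
Insert 20: [35, 34, 34, 31, 23, 18, 20]

Final heap: [35, 34, 34, 31, 23, 18, 20]


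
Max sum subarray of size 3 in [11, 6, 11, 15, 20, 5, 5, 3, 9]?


[0:3]: 28
[1:4]: 32
[2:5]: 46
[3:6]: 40
[4:7]: 30
[5:8]: 13
[6:9]: 17

Max: 46 at [2:5]


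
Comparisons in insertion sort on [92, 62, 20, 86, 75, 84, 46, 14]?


Algorithm: insertion sort
Input: [92, 62, 20, 86, 75, 84, 46, 14]
Sorted: [14, 20, 46, 62, 75, 84, 86, 92]

24


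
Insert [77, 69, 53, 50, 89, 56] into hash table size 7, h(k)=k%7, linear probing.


Insert 77: h=0 -> slot 0
Insert 69: h=6 -> slot 6
Insert 53: h=4 -> slot 4
Insert 50: h=1 -> slot 1
Insert 89: h=5 -> slot 5
Insert 56: h=0, 2 probes -> slot 2

Table: [77, 50, 56, None, 53, 89, 69]


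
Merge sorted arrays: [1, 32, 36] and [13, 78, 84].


Take 1 from A
Take 13 from B
Take 32 from A
Take 36 from A

Merged: [1, 13, 32, 36, 78, 84]


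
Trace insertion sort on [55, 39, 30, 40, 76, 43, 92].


Initial: [55, 39, 30, 40, 76, 43, 92]
Insert 39: [39, 55, 30, 40, 76, 43, 92]
Insert 30: [30, 39, 55, 40, 76, 43, 92]
Insert 40: [30, 39, 40, 55, 76, 43, 92]
Insert 76: [30, 39, 40, 55, 76, 43, 92]
Insert 43: [30, 39, 40, 43, 55, 76, 92]
Insert 92: [30, 39, 40, 43, 55, 76, 92]

Sorted: [30, 39, 40, 43, 55, 76, 92]


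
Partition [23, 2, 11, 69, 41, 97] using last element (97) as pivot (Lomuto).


Pivot: 97
  23 <= 97: advance i (no swap)
  2 <= 97: advance i (no swap)
  11 <= 97: advance i (no swap)
  69 <= 97: advance i (no swap)
  41 <= 97: advance i (no swap)
Place pivot at 5: [23, 2, 11, 69, 41, 97]

Partitioned: [23, 2, 11, 69, 41, 97]


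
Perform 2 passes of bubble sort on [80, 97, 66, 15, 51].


Initial: [80, 97, 66, 15, 51]
Pass 1: [80, 66, 15, 51, 97] (3 swaps)
Pass 2: [66, 15, 51, 80, 97] (3 swaps)

After 2 passes: [66, 15, 51, 80, 97]


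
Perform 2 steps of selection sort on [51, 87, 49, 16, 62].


Initial: [51, 87, 49, 16, 62]
Step 1: min=16 at 3
  Swap: [16, 87, 49, 51, 62]
Step 2: min=49 at 2
  Swap: [16, 49, 87, 51, 62]

After 2 steps: [16, 49, 87, 51, 62]


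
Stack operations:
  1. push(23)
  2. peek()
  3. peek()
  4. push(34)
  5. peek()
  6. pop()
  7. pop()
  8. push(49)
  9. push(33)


push(23) -> [23]
peek()->23
peek()->23
push(34) -> [23, 34]
peek()->34
pop()->34, [23]
pop()->23, []
push(49) -> [49]
push(33) -> [49, 33]

Final stack: [49, 33]


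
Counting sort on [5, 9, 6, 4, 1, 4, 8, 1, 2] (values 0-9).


Input: [5, 9, 6, 4, 1, 4, 8, 1, 2]
Counts: [0, 2, 1, 0, 2, 1, 1, 0, 1, 1]

Sorted: [1, 1, 2, 4, 4, 5, 6, 8, 9]


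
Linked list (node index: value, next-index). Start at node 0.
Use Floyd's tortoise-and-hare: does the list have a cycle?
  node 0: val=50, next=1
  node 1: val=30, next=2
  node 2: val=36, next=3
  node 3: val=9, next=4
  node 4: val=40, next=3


Floyd's tortoise (slow, +1) and hare (fast, +2):
  init: slow=0, fast=0
  step 1: slow=1, fast=2
  step 2: slow=2, fast=4
  step 3: slow=3, fast=4
  step 4: slow=4, fast=4
  slow == fast at node 4: cycle detected

Cycle: yes


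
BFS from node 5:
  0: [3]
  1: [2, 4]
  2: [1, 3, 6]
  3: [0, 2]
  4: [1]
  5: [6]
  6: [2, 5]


Visit 5, enqueue [6]
Visit 6, enqueue [2]
Visit 2, enqueue [1, 3]
Visit 1, enqueue [4]
Visit 3, enqueue [0]
Visit 4, enqueue []
Visit 0, enqueue []

BFS order: [5, 6, 2, 1, 3, 4, 0]


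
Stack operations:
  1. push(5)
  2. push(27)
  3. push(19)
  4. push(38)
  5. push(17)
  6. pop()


push(5) -> [5]
push(27) -> [5, 27]
push(19) -> [5, 27, 19]
push(38) -> [5, 27, 19, 38]
push(17) -> [5, 27, 19, 38, 17]
pop()->17, [5, 27, 19, 38]

Final stack: [5, 27, 19, 38]


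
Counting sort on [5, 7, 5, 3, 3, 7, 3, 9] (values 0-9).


Input: [5, 7, 5, 3, 3, 7, 3, 9]
Counts: [0, 0, 0, 3, 0, 2, 0, 2, 0, 1]

Sorted: [3, 3, 3, 5, 5, 7, 7, 9]


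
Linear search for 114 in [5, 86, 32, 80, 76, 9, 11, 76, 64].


i=0: 5!=114
i=1: 86!=114
i=2: 32!=114
i=3: 80!=114
i=4: 76!=114
i=5: 9!=114
i=6: 11!=114
i=7: 76!=114
i=8: 64!=114

Not found, 9 comps


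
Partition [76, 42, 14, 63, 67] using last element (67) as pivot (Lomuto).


Pivot: 67
  42 <= 67: swap -> [42, 76, 14, 63, 67]
  14 <= 67: swap -> [42, 14, 76, 63, 67]
  63 <= 67: swap -> [42, 14, 63, 76, 67]
Place pivot at 3: [42, 14, 63, 67, 76]

Partitioned: [42, 14, 63, 67, 76]


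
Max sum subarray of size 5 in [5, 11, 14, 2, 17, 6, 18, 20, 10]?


[0:5]: 49
[1:6]: 50
[2:7]: 57
[3:8]: 63
[4:9]: 71

Max: 71 at [4:9]


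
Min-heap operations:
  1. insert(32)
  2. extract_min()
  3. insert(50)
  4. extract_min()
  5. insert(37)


insert(32) -> [32]
extract_min()->32, []
insert(50) -> [50]
extract_min()->50, []
insert(37) -> [37]

Final heap: [37]


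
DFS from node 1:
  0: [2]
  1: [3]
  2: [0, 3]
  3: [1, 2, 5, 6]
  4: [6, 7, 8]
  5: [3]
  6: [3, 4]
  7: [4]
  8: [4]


Visit 1, push [3]
Visit 3, push [6, 5, 2]
Visit 2, push [0]
Visit 0, push []
Visit 5, push []
Visit 6, push [4]
Visit 4, push [8, 7]
Visit 7, push []
Visit 8, push []

DFS order: [1, 3, 2, 0, 5, 6, 4, 7, 8]


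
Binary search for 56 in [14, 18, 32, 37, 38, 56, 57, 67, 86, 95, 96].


Step 1: lo=0, hi=10, mid=5, val=56

Found at index 5


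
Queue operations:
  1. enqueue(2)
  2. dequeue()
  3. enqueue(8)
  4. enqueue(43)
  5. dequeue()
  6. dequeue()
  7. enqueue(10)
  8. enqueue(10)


enqueue(2) -> [2]
dequeue()->2, []
enqueue(8) -> [8]
enqueue(43) -> [8, 43]
dequeue()->8, [43]
dequeue()->43, []
enqueue(10) -> [10]
enqueue(10) -> [10, 10]

Final queue: [10, 10]


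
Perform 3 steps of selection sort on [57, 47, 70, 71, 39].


Initial: [57, 47, 70, 71, 39]
Step 1: min=39 at 4
  Swap: [39, 47, 70, 71, 57]
Step 2: min=47 at 1
  Swap: [39, 47, 70, 71, 57]
Step 3: min=57 at 4
  Swap: [39, 47, 57, 71, 70]

After 3 steps: [39, 47, 57, 71, 70]


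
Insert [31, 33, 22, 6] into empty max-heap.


Insert 31: [31]
Insert 33: [33, 31]
Insert 22: [33, 31, 22]
Insert 6: [33, 31, 22, 6]

Final heap: [33, 31, 22, 6]


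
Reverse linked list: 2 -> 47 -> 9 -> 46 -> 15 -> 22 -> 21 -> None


Step 1: curr=2, set curr.next=prev(None) | reversed so far: 2
Step 2: curr=47, set curr.next=prev(2) | reversed so far: 47 -> 2
Step 3: curr=9, set curr.next=prev(47) | reversed so far: 9 -> 47 -> 2
Step 4: curr=46, set curr.next=prev(9) | reversed so far: 46 -> 9 -> 47 -> 2
Step 5: curr=15, set curr.next=prev(46) | reversed so far: 15 -> 46 -> 9 -> 47 -> 2
Step 6: curr=22, set curr.next=prev(15) | reversed so far: 22 -> 15 -> 46 -> 9 -> 47 -> 2
Step 7: curr=21, set curr.next=prev(22) | reversed so far: 21 -> 22 -> 15 -> 46 -> 9 -> 47 -> 2

21 -> 22 -> 15 -> 46 -> 9 -> 47 -> 2 -> None


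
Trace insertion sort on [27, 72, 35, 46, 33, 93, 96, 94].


Initial: [27, 72, 35, 46, 33, 93, 96, 94]
Insert 72: [27, 72, 35, 46, 33, 93, 96, 94]
Insert 35: [27, 35, 72, 46, 33, 93, 96, 94]
Insert 46: [27, 35, 46, 72, 33, 93, 96, 94]
Insert 33: [27, 33, 35, 46, 72, 93, 96, 94]
Insert 93: [27, 33, 35, 46, 72, 93, 96, 94]
Insert 96: [27, 33, 35, 46, 72, 93, 96, 94]
Insert 94: [27, 33, 35, 46, 72, 93, 94, 96]

Sorted: [27, 33, 35, 46, 72, 93, 94, 96]


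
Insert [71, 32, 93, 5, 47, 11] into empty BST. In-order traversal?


Insert 71: root
Insert 32: L from 71
Insert 93: R from 71
Insert 5: L from 71 -> L from 32
Insert 47: L from 71 -> R from 32
Insert 11: L from 71 -> L from 32 -> R from 5

In-order: [5, 11, 32, 47, 71, 93]


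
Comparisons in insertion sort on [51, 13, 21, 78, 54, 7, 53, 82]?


Algorithm: insertion sort
Input: [51, 13, 21, 78, 54, 7, 53, 82]
Sorted: [7, 13, 21, 51, 53, 54, 78, 82]

15


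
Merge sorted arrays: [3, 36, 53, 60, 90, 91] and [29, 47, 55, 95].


Take 3 from A
Take 29 from B
Take 36 from A
Take 47 from B
Take 53 from A
Take 55 from B
Take 60 from A
Take 90 from A
Take 91 from A

Merged: [3, 29, 36, 47, 53, 55, 60, 90, 91, 95]


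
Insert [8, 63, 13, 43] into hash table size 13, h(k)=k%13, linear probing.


Insert 8: h=8 -> slot 8
Insert 63: h=11 -> slot 11
Insert 13: h=0 -> slot 0
Insert 43: h=4 -> slot 4

Table: [13, None, None, None, 43, None, None, None, 8, None, None, 63, None]


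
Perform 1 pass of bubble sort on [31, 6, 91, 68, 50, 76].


Initial: [31, 6, 91, 68, 50, 76]
Pass 1: [6, 31, 68, 50, 76, 91] (4 swaps)

After 1 pass: [6, 31, 68, 50, 76, 91]


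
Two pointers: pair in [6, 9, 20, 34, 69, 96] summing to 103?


lo=0(6)+hi=5(96)=102
lo=1(9)+hi=5(96)=105
lo=1(9)+hi=4(69)=78
lo=2(20)+hi=4(69)=89
lo=3(34)+hi=4(69)=103

Yes: 34+69=103


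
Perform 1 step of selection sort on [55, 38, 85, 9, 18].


Initial: [55, 38, 85, 9, 18]
Step 1: min=9 at 3
  Swap: [9, 38, 85, 55, 18]

After 1 step: [9, 38, 85, 55, 18]


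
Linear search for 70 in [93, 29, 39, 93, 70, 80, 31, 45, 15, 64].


i=0: 93!=70
i=1: 29!=70
i=2: 39!=70
i=3: 93!=70
i=4: 70==70 found!

Found at 4, 5 comps


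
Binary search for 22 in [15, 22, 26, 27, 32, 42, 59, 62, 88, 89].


Step 1: lo=0, hi=9, mid=4, val=32
Step 2: lo=0, hi=3, mid=1, val=22

Found at index 1


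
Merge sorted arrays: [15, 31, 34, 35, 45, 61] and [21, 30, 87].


Take 15 from A
Take 21 from B
Take 30 from B
Take 31 from A
Take 34 from A
Take 35 from A
Take 45 from A
Take 61 from A

Merged: [15, 21, 30, 31, 34, 35, 45, 61, 87]


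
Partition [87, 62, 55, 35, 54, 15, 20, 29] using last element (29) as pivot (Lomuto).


Pivot: 29
  15 <= 29: swap -> [15, 62, 55, 35, 54, 87, 20, 29]
  20 <= 29: swap -> [15, 20, 55, 35, 54, 87, 62, 29]
Place pivot at 2: [15, 20, 29, 35, 54, 87, 62, 55]

Partitioned: [15, 20, 29, 35, 54, 87, 62, 55]


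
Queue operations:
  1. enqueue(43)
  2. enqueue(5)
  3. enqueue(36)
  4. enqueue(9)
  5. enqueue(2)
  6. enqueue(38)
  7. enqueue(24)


enqueue(43) -> [43]
enqueue(5) -> [43, 5]
enqueue(36) -> [43, 5, 36]
enqueue(9) -> [43, 5, 36, 9]
enqueue(2) -> [43, 5, 36, 9, 2]
enqueue(38) -> [43, 5, 36, 9, 2, 38]
enqueue(24) -> [43, 5, 36, 9, 2, 38, 24]

Final queue: [43, 5, 36, 9, 2, 38, 24]


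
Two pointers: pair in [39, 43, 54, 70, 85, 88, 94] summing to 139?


lo=0(39)+hi=6(94)=133
lo=1(43)+hi=6(94)=137
lo=2(54)+hi=6(94)=148
lo=2(54)+hi=5(88)=142
lo=2(54)+hi=4(85)=139

Yes: 54+85=139


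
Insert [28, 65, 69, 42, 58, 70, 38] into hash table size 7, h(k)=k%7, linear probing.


Insert 28: h=0 -> slot 0
Insert 65: h=2 -> slot 2
Insert 69: h=6 -> slot 6
Insert 42: h=0, 1 probes -> slot 1
Insert 58: h=2, 1 probes -> slot 3
Insert 70: h=0, 4 probes -> slot 4
Insert 38: h=3, 2 probes -> slot 5

Table: [28, 42, 65, 58, 70, 38, 69]


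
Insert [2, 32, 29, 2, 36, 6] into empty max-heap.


Insert 2: [2]
Insert 32: [32, 2]
Insert 29: [32, 2, 29]
Insert 2: [32, 2, 29, 2]
Insert 36: [36, 32, 29, 2, 2]
Insert 6: [36, 32, 29, 2, 2, 6]

Final heap: [36, 32, 29, 2, 2, 6]


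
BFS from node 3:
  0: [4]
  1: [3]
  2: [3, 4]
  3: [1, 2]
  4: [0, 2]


Visit 3, enqueue [1, 2]
Visit 1, enqueue []
Visit 2, enqueue [4]
Visit 4, enqueue [0]
Visit 0, enqueue []

BFS order: [3, 1, 2, 4, 0]


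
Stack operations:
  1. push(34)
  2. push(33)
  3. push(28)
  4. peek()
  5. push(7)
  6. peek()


push(34) -> [34]
push(33) -> [34, 33]
push(28) -> [34, 33, 28]
peek()->28
push(7) -> [34, 33, 28, 7]
peek()->7

Final stack: [34, 33, 28, 7]


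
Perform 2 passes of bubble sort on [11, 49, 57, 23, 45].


Initial: [11, 49, 57, 23, 45]
Pass 1: [11, 49, 23, 45, 57] (2 swaps)
Pass 2: [11, 23, 45, 49, 57] (2 swaps)

After 2 passes: [11, 23, 45, 49, 57]


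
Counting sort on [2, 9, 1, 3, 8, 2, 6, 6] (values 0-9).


Input: [2, 9, 1, 3, 8, 2, 6, 6]
Counts: [0, 1, 2, 1, 0, 0, 2, 0, 1, 1]

Sorted: [1, 2, 2, 3, 6, 6, 8, 9]


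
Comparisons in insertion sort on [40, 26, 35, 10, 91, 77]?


Algorithm: insertion sort
Input: [40, 26, 35, 10, 91, 77]
Sorted: [10, 26, 35, 40, 77, 91]

9


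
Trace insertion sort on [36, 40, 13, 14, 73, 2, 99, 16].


Initial: [36, 40, 13, 14, 73, 2, 99, 16]
Insert 40: [36, 40, 13, 14, 73, 2, 99, 16]
Insert 13: [13, 36, 40, 14, 73, 2, 99, 16]
Insert 14: [13, 14, 36, 40, 73, 2, 99, 16]
Insert 73: [13, 14, 36, 40, 73, 2, 99, 16]
Insert 2: [2, 13, 14, 36, 40, 73, 99, 16]
Insert 99: [2, 13, 14, 36, 40, 73, 99, 16]
Insert 16: [2, 13, 14, 16, 36, 40, 73, 99]

Sorted: [2, 13, 14, 16, 36, 40, 73, 99]


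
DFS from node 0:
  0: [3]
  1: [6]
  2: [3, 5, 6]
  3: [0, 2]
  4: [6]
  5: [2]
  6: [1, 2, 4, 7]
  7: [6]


Visit 0, push [3]
Visit 3, push [2]
Visit 2, push [6, 5]
Visit 5, push []
Visit 6, push [7, 4, 1]
Visit 1, push []
Visit 4, push []
Visit 7, push []

DFS order: [0, 3, 2, 5, 6, 1, 4, 7]


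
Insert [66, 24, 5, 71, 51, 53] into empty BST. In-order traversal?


Insert 66: root
Insert 24: L from 66
Insert 5: L from 66 -> L from 24
Insert 71: R from 66
Insert 51: L from 66 -> R from 24
Insert 53: L from 66 -> R from 24 -> R from 51

In-order: [5, 24, 51, 53, 66, 71]


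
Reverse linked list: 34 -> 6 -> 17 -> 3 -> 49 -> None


Step 1: curr=34, set curr.next=prev(None) | reversed so far: 34
Step 2: curr=6, set curr.next=prev(34) | reversed so far: 6 -> 34
Step 3: curr=17, set curr.next=prev(6) | reversed so far: 17 -> 6 -> 34
Step 4: curr=3, set curr.next=prev(17) | reversed so far: 3 -> 17 -> 6 -> 34
Step 5: curr=49, set curr.next=prev(3) | reversed so far: 49 -> 3 -> 17 -> 6 -> 34

49 -> 3 -> 17 -> 6 -> 34 -> None


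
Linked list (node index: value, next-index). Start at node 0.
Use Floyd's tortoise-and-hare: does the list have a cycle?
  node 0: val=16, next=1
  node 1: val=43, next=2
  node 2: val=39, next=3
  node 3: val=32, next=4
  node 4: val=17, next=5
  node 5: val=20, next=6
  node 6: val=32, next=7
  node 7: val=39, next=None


Floyd's tortoise (slow, +1) and hare (fast, +2):
  init: slow=0, fast=0
  step 1: slow=1, fast=2
  step 2: slow=2, fast=4
  step 3: slow=3, fast=6
  step 4: fast 6->7->None, no cycle

Cycle: no


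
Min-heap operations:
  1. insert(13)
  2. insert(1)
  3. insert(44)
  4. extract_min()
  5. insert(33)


insert(13) -> [13]
insert(1) -> [1, 13]
insert(44) -> [1, 13, 44]
extract_min()->1, [13, 44]
insert(33) -> [13, 44, 33]

Final heap: [13, 44, 33]


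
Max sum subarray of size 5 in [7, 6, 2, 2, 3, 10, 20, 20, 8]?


[0:5]: 20
[1:6]: 23
[2:7]: 37
[3:8]: 55
[4:9]: 61

Max: 61 at [4:9]


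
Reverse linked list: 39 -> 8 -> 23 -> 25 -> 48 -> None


Step 1: curr=39, set curr.next=prev(None) | reversed so far: 39
Step 2: curr=8, set curr.next=prev(39) | reversed so far: 8 -> 39
Step 3: curr=23, set curr.next=prev(8) | reversed so far: 23 -> 8 -> 39
Step 4: curr=25, set curr.next=prev(23) | reversed so far: 25 -> 23 -> 8 -> 39
Step 5: curr=48, set curr.next=prev(25) | reversed so far: 48 -> 25 -> 23 -> 8 -> 39

48 -> 25 -> 23 -> 8 -> 39 -> None


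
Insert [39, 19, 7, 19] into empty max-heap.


Insert 39: [39]
Insert 19: [39, 19]
Insert 7: [39, 19, 7]
Insert 19: [39, 19, 7, 19]

Final heap: [39, 19, 7, 19]


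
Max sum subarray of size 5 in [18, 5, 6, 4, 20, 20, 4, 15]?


[0:5]: 53
[1:6]: 55
[2:7]: 54
[3:8]: 63

Max: 63 at [3:8]


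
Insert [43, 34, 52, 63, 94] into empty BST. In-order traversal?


Insert 43: root
Insert 34: L from 43
Insert 52: R from 43
Insert 63: R from 43 -> R from 52
Insert 94: R from 43 -> R from 52 -> R from 63

In-order: [34, 43, 52, 63, 94]


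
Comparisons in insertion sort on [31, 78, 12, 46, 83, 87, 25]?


Algorithm: insertion sort
Input: [31, 78, 12, 46, 83, 87, 25]
Sorted: [12, 25, 31, 46, 78, 83, 87]

13


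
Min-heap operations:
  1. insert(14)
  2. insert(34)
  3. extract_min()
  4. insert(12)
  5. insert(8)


insert(14) -> [14]
insert(34) -> [14, 34]
extract_min()->14, [34]
insert(12) -> [12, 34]
insert(8) -> [8, 34, 12]

Final heap: [8, 34, 12]


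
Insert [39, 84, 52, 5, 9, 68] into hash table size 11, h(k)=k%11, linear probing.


Insert 39: h=6 -> slot 6
Insert 84: h=7 -> slot 7
Insert 52: h=8 -> slot 8
Insert 5: h=5 -> slot 5
Insert 9: h=9 -> slot 9
Insert 68: h=2 -> slot 2

Table: [None, None, 68, None, None, 5, 39, 84, 52, 9, None]


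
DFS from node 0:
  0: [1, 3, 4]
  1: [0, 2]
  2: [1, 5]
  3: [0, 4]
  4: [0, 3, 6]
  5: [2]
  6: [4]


Visit 0, push [4, 3, 1]
Visit 1, push [2]
Visit 2, push [5]
Visit 5, push []
Visit 3, push [4]
Visit 4, push [6]
Visit 6, push []

DFS order: [0, 1, 2, 5, 3, 4, 6]


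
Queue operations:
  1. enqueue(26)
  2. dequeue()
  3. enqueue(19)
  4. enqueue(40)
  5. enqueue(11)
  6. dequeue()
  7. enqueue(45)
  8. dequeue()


enqueue(26) -> [26]
dequeue()->26, []
enqueue(19) -> [19]
enqueue(40) -> [19, 40]
enqueue(11) -> [19, 40, 11]
dequeue()->19, [40, 11]
enqueue(45) -> [40, 11, 45]
dequeue()->40, [11, 45]

Final queue: [11, 45]


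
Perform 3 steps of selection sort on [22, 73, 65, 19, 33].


Initial: [22, 73, 65, 19, 33]
Step 1: min=19 at 3
  Swap: [19, 73, 65, 22, 33]
Step 2: min=22 at 3
  Swap: [19, 22, 65, 73, 33]
Step 3: min=33 at 4
  Swap: [19, 22, 33, 73, 65]

After 3 steps: [19, 22, 33, 73, 65]


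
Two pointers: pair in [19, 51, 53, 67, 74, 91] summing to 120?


lo=0(19)+hi=5(91)=110
lo=1(51)+hi=5(91)=142
lo=1(51)+hi=4(74)=125
lo=1(51)+hi=3(67)=118
lo=2(53)+hi=3(67)=120

Yes: 53+67=120


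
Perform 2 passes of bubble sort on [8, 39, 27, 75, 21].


Initial: [8, 39, 27, 75, 21]
Pass 1: [8, 27, 39, 21, 75] (2 swaps)
Pass 2: [8, 27, 21, 39, 75] (1 swaps)

After 2 passes: [8, 27, 21, 39, 75]


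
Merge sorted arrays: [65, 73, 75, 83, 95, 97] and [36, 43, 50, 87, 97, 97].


Take 36 from B
Take 43 from B
Take 50 from B
Take 65 from A
Take 73 from A
Take 75 from A
Take 83 from A
Take 87 from B
Take 95 from A
Take 97 from A

Merged: [36, 43, 50, 65, 73, 75, 83, 87, 95, 97, 97, 97]


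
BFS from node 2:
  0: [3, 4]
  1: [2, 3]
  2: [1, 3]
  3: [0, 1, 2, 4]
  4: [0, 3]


Visit 2, enqueue [1, 3]
Visit 1, enqueue []
Visit 3, enqueue [0, 4]
Visit 0, enqueue []
Visit 4, enqueue []

BFS order: [2, 1, 3, 0, 4]


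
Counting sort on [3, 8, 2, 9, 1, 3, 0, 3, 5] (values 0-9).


Input: [3, 8, 2, 9, 1, 3, 0, 3, 5]
Counts: [1, 1, 1, 3, 0, 1, 0, 0, 1, 1]

Sorted: [0, 1, 2, 3, 3, 3, 5, 8, 9]


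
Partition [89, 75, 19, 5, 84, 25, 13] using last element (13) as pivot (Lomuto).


Pivot: 13
  5 <= 13: swap -> [5, 75, 19, 89, 84, 25, 13]
Place pivot at 1: [5, 13, 19, 89, 84, 25, 75]

Partitioned: [5, 13, 19, 89, 84, 25, 75]


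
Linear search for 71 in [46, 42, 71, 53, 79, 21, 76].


i=0: 46!=71
i=1: 42!=71
i=2: 71==71 found!

Found at 2, 3 comps


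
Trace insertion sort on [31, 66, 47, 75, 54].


Initial: [31, 66, 47, 75, 54]
Insert 66: [31, 66, 47, 75, 54]
Insert 47: [31, 47, 66, 75, 54]
Insert 75: [31, 47, 66, 75, 54]
Insert 54: [31, 47, 54, 66, 75]

Sorted: [31, 47, 54, 66, 75]


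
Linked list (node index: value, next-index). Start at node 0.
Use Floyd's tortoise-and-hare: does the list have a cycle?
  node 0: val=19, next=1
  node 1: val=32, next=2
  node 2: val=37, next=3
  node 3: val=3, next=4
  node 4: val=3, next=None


Floyd's tortoise (slow, +1) and hare (fast, +2):
  init: slow=0, fast=0
  step 1: slow=1, fast=2
  step 2: slow=2, fast=4
  step 3: fast -> None, no cycle

Cycle: no


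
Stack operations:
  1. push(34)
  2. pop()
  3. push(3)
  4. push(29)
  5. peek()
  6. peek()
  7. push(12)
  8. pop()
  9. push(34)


push(34) -> [34]
pop()->34, []
push(3) -> [3]
push(29) -> [3, 29]
peek()->29
peek()->29
push(12) -> [3, 29, 12]
pop()->12, [3, 29]
push(34) -> [3, 29, 34]

Final stack: [3, 29, 34]


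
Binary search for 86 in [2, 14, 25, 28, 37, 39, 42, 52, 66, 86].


Step 1: lo=0, hi=9, mid=4, val=37
Step 2: lo=5, hi=9, mid=7, val=52
Step 3: lo=8, hi=9, mid=8, val=66
Step 4: lo=9, hi=9, mid=9, val=86

Found at index 9


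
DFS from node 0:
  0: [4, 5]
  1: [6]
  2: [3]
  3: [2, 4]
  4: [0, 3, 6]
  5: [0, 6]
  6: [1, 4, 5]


Visit 0, push [5, 4]
Visit 4, push [6, 3]
Visit 3, push [2]
Visit 2, push []
Visit 6, push [5, 1]
Visit 1, push []
Visit 5, push []

DFS order: [0, 4, 3, 2, 6, 1, 5]


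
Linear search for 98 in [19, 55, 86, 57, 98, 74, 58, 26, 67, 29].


i=0: 19!=98
i=1: 55!=98
i=2: 86!=98
i=3: 57!=98
i=4: 98==98 found!

Found at 4, 5 comps


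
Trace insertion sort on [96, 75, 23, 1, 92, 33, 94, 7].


Initial: [96, 75, 23, 1, 92, 33, 94, 7]
Insert 75: [75, 96, 23, 1, 92, 33, 94, 7]
Insert 23: [23, 75, 96, 1, 92, 33, 94, 7]
Insert 1: [1, 23, 75, 96, 92, 33, 94, 7]
Insert 92: [1, 23, 75, 92, 96, 33, 94, 7]
Insert 33: [1, 23, 33, 75, 92, 96, 94, 7]
Insert 94: [1, 23, 33, 75, 92, 94, 96, 7]
Insert 7: [1, 7, 23, 33, 75, 92, 94, 96]

Sorted: [1, 7, 23, 33, 75, 92, 94, 96]


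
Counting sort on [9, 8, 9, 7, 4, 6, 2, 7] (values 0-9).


Input: [9, 8, 9, 7, 4, 6, 2, 7]
Counts: [0, 0, 1, 0, 1, 0, 1, 2, 1, 2]

Sorted: [2, 4, 6, 7, 7, 8, 9, 9]


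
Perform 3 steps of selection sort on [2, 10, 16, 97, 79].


Initial: [2, 10, 16, 97, 79]
Step 1: min=2 at 0
  Swap: [2, 10, 16, 97, 79]
Step 2: min=10 at 1
  Swap: [2, 10, 16, 97, 79]
Step 3: min=16 at 2
  Swap: [2, 10, 16, 97, 79]

After 3 steps: [2, 10, 16, 97, 79]


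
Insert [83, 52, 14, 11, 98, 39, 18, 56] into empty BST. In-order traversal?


Insert 83: root
Insert 52: L from 83
Insert 14: L from 83 -> L from 52
Insert 11: L from 83 -> L from 52 -> L from 14
Insert 98: R from 83
Insert 39: L from 83 -> L from 52 -> R from 14
Insert 18: L from 83 -> L from 52 -> R from 14 -> L from 39
Insert 56: L from 83 -> R from 52

In-order: [11, 14, 18, 39, 52, 56, 83, 98]


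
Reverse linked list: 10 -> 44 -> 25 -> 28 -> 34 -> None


Step 1: curr=10, set curr.next=prev(None) | reversed so far: 10
Step 2: curr=44, set curr.next=prev(10) | reversed so far: 44 -> 10
Step 3: curr=25, set curr.next=prev(44) | reversed so far: 25 -> 44 -> 10
Step 4: curr=28, set curr.next=prev(25) | reversed so far: 28 -> 25 -> 44 -> 10
Step 5: curr=34, set curr.next=prev(28) | reversed so far: 34 -> 28 -> 25 -> 44 -> 10

34 -> 28 -> 25 -> 44 -> 10 -> None


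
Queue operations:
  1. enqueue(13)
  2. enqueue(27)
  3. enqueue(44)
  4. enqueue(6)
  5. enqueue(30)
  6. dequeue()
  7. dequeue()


enqueue(13) -> [13]
enqueue(27) -> [13, 27]
enqueue(44) -> [13, 27, 44]
enqueue(6) -> [13, 27, 44, 6]
enqueue(30) -> [13, 27, 44, 6, 30]
dequeue()->13, [27, 44, 6, 30]
dequeue()->27, [44, 6, 30]

Final queue: [44, 6, 30]


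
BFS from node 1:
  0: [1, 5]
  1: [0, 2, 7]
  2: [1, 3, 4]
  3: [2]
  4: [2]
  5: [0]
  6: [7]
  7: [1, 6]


Visit 1, enqueue [0, 2, 7]
Visit 0, enqueue [5]
Visit 2, enqueue [3, 4]
Visit 7, enqueue [6]
Visit 5, enqueue []
Visit 3, enqueue []
Visit 4, enqueue []
Visit 6, enqueue []

BFS order: [1, 0, 2, 7, 5, 3, 4, 6]


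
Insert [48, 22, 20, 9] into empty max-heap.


Insert 48: [48]
Insert 22: [48, 22]
Insert 20: [48, 22, 20]
Insert 9: [48, 22, 20, 9]

Final heap: [48, 22, 20, 9]


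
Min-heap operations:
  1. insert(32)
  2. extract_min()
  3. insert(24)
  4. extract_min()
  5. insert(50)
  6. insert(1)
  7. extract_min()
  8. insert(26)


insert(32) -> [32]
extract_min()->32, []
insert(24) -> [24]
extract_min()->24, []
insert(50) -> [50]
insert(1) -> [1, 50]
extract_min()->1, [50]
insert(26) -> [26, 50]

Final heap: [26, 50]


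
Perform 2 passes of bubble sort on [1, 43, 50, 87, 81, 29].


Initial: [1, 43, 50, 87, 81, 29]
Pass 1: [1, 43, 50, 81, 29, 87] (2 swaps)
Pass 2: [1, 43, 50, 29, 81, 87] (1 swaps)

After 2 passes: [1, 43, 50, 29, 81, 87]


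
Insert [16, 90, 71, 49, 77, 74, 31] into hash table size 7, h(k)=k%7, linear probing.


Insert 16: h=2 -> slot 2
Insert 90: h=6 -> slot 6
Insert 71: h=1 -> slot 1
Insert 49: h=0 -> slot 0
Insert 77: h=0, 3 probes -> slot 3
Insert 74: h=4 -> slot 4
Insert 31: h=3, 2 probes -> slot 5

Table: [49, 71, 16, 77, 74, 31, 90]


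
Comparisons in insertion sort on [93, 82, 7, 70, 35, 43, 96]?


Algorithm: insertion sort
Input: [93, 82, 7, 70, 35, 43, 96]
Sorted: [7, 35, 43, 70, 82, 93, 96]

15


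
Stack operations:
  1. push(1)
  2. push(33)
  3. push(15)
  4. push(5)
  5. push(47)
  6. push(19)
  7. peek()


push(1) -> [1]
push(33) -> [1, 33]
push(15) -> [1, 33, 15]
push(5) -> [1, 33, 15, 5]
push(47) -> [1, 33, 15, 5, 47]
push(19) -> [1, 33, 15, 5, 47, 19]
peek()->19

Final stack: [1, 33, 15, 5, 47, 19]


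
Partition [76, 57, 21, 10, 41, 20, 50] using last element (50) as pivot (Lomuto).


Pivot: 50
  21 <= 50: swap -> [21, 57, 76, 10, 41, 20, 50]
  10 <= 50: swap -> [21, 10, 76, 57, 41, 20, 50]
  41 <= 50: swap -> [21, 10, 41, 57, 76, 20, 50]
  20 <= 50: swap -> [21, 10, 41, 20, 76, 57, 50]
Place pivot at 4: [21, 10, 41, 20, 50, 57, 76]

Partitioned: [21, 10, 41, 20, 50, 57, 76]


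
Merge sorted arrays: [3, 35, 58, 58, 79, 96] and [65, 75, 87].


Take 3 from A
Take 35 from A
Take 58 from A
Take 58 from A
Take 65 from B
Take 75 from B
Take 79 from A
Take 87 from B

Merged: [3, 35, 58, 58, 65, 75, 79, 87, 96]


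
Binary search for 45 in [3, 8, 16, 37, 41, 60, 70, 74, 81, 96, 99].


Step 1: lo=0, hi=10, mid=5, val=60
Step 2: lo=0, hi=4, mid=2, val=16
Step 3: lo=3, hi=4, mid=3, val=37
Step 4: lo=4, hi=4, mid=4, val=41

Not found


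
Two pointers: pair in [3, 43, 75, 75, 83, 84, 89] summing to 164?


lo=0(3)+hi=6(89)=92
lo=1(43)+hi=6(89)=132
lo=2(75)+hi=6(89)=164

Yes: 75+89=164


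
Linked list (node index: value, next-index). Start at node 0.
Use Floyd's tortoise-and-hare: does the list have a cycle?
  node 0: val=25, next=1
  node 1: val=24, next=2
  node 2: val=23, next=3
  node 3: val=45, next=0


Floyd's tortoise (slow, +1) and hare (fast, +2):
  init: slow=0, fast=0
  step 1: slow=1, fast=2
  step 2: slow=2, fast=0
  step 3: slow=3, fast=2
  step 4: slow=0, fast=0
  slow == fast at node 0: cycle detected

Cycle: yes


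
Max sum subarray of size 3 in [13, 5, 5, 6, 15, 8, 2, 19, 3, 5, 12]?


[0:3]: 23
[1:4]: 16
[2:5]: 26
[3:6]: 29
[4:7]: 25
[5:8]: 29
[6:9]: 24
[7:10]: 27
[8:11]: 20

Max: 29 at [3:6]


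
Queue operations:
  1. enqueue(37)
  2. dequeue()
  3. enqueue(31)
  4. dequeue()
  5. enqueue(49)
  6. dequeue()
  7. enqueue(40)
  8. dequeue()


enqueue(37) -> [37]
dequeue()->37, []
enqueue(31) -> [31]
dequeue()->31, []
enqueue(49) -> [49]
dequeue()->49, []
enqueue(40) -> [40]
dequeue()->40, []

Final queue: []


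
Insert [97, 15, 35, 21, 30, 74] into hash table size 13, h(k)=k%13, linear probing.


Insert 97: h=6 -> slot 6
Insert 15: h=2 -> slot 2
Insert 35: h=9 -> slot 9
Insert 21: h=8 -> slot 8
Insert 30: h=4 -> slot 4
Insert 74: h=9, 1 probes -> slot 10

Table: [None, None, 15, None, 30, None, 97, None, 21, 35, 74, None, None]


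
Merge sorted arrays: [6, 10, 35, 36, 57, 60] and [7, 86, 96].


Take 6 from A
Take 7 from B
Take 10 from A
Take 35 from A
Take 36 from A
Take 57 from A
Take 60 from A

Merged: [6, 7, 10, 35, 36, 57, 60, 86, 96]


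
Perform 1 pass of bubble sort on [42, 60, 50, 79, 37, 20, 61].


Initial: [42, 60, 50, 79, 37, 20, 61]
Pass 1: [42, 50, 60, 37, 20, 61, 79] (4 swaps)

After 1 pass: [42, 50, 60, 37, 20, 61, 79]


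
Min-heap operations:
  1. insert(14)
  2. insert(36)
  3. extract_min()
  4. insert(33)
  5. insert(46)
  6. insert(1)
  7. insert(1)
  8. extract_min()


insert(14) -> [14]
insert(36) -> [14, 36]
extract_min()->14, [36]
insert(33) -> [33, 36]
insert(46) -> [33, 36, 46]
insert(1) -> [1, 33, 46, 36]
insert(1) -> [1, 1, 46, 36, 33]
extract_min()->1, [1, 33, 46, 36]

Final heap: [1, 33, 46, 36]


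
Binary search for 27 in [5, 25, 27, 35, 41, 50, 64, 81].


Step 1: lo=0, hi=7, mid=3, val=35
Step 2: lo=0, hi=2, mid=1, val=25
Step 3: lo=2, hi=2, mid=2, val=27

Found at index 2


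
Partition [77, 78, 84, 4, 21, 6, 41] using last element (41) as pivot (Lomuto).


Pivot: 41
  4 <= 41: swap -> [4, 78, 84, 77, 21, 6, 41]
  21 <= 41: swap -> [4, 21, 84, 77, 78, 6, 41]
  6 <= 41: swap -> [4, 21, 6, 77, 78, 84, 41]
Place pivot at 3: [4, 21, 6, 41, 78, 84, 77]

Partitioned: [4, 21, 6, 41, 78, 84, 77]


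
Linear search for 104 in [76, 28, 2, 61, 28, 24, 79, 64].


i=0: 76!=104
i=1: 28!=104
i=2: 2!=104
i=3: 61!=104
i=4: 28!=104
i=5: 24!=104
i=6: 79!=104
i=7: 64!=104

Not found, 8 comps


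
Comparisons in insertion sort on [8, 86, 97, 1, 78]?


Algorithm: insertion sort
Input: [8, 86, 97, 1, 78]
Sorted: [1, 8, 78, 86, 97]

8


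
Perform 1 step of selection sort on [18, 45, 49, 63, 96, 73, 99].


Initial: [18, 45, 49, 63, 96, 73, 99]
Step 1: min=18 at 0
  Swap: [18, 45, 49, 63, 96, 73, 99]

After 1 step: [18, 45, 49, 63, 96, 73, 99]


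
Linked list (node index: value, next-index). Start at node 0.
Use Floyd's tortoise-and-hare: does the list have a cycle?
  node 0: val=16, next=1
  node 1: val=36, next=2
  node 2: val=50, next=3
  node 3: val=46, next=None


Floyd's tortoise (slow, +1) and hare (fast, +2):
  init: slow=0, fast=0
  step 1: slow=1, fast=2
  step 2: fast 2->3->None, no cycle

Cycle: no


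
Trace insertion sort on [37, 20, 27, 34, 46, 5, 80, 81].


Initial: [37, 20, 27, 34, 46, 5, 80, 81]
Insert 20: [20, 37, 27, 34, 46, 5, 80, 81]
Insert 27: [20, 27, 37, 34, 46, 5, 80, 81]
Insert 34: [20, 27, 34, 37, 46, 5, 80, 81]
Insert 46: [20, 27, 34, 37, 46, 5, 80, 81]
Insert 5: [5, 20, 27, 34, 37, 46, 80, 81]
Insert 80: [5, 20, 27, 34, 37, 46, 80, 81]
Insert 81: [5, 20, 27, 34, 37, 46, 80, 81]

Sorted: [5, 20, 27, 34, 37, 46, 80, 81]


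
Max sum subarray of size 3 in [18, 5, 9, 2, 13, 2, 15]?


[0:3]: 32
[1:4]: 16
[2:5]: 24
[3:6]: 17
[4:7]: 30

Max: 32 at [0:3]


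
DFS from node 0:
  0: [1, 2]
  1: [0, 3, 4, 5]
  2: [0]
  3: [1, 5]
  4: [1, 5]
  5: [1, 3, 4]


Visit 0, push [2, 1]
Visit 1, push [5, 4, 3]
Visit 3, push [5]
Visit 5, push [4]
Visit 4, push []
Visit 2, push []

DFS order: [0, 1, 3, 5, 4, 2]


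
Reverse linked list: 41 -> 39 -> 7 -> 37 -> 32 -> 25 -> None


Step 1: curr=41, set curr.next=prev(None) | reversed so far: 41
Step 2: curr=39, set curr.next=prev(41) | reversed so far: 39 -> 41
Step 3: curr=7, set curr.next=prev(39) | reversed so far: 7 -> 39 -> 41
Step 4: curr=37, set curr.next=prev(7) | reversed so far: 37 -> 7 -> 39 -> 41
Step 5: curr=32, set curr.next=prev(37) | reversed so far: 32 -> 37 -> 7 -> 39 -> 41
Step 6: curr=25, set curr.next=prev(32) | reversed so far: 25 -> 32 -> 37 -> 7 -> 39 -> 41

25 -> 32 -> 37 -> 7 -> 39 -> 41 -> None


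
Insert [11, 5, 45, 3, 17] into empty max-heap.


Insert 11: [11]
Insert 5: [11, 5]
Insert 45: [45, 5, 11]
Insert 3: [45, 5, 11, 3]
Insert 17: [45, 17, 11, 3, 5]

Final heap: [45, 17, 11, 3, 5]


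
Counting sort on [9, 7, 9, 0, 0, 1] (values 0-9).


Input: [9, 7, 9, 0, 0, 1]
Counts: [2, 1, 0, 0, 0, 0, 0, 1, 0, 2]

Sorted: [0, 0, 1, 7, 9, 9]


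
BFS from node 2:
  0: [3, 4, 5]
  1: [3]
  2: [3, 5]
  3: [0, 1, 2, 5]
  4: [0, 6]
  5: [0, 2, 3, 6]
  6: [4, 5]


Visit 2, enqueue [3, 5]
Visit 3, enqueue [0, 1]
Visit 5, enqueue [6]
Visit 0, enqueue [4]
Visit 1, enqueue []
Visit 6, enqueue []
Visit 4, enqueue []

BFS order: [2, 3, 5, 0, 1, 6, 4]
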